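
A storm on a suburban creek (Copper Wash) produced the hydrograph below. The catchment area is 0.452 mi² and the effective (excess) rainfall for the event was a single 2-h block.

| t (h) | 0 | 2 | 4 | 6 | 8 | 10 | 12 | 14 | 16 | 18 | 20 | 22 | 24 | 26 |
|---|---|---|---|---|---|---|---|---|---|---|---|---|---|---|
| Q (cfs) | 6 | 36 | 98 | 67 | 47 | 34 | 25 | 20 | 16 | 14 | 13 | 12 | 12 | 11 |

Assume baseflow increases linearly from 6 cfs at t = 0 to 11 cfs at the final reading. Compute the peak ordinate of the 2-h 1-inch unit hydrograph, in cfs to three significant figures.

Direct runoff: 0.00, 29.62, 91.23, 59.85, 39.46, 26.08, 16.69, 11.31, 6.92, 4.54, 3.15, 1.77, 1.38, 0.00 cfs; ΣQ_DR = 292.0 cfs, peak = 91.23 cfs.
Runoff depth d = ΣQ_DR·Δt / A = 292.0 × 7200 / (0.452 mi²) = 2.002 in.
The 1-inch UH is the DRH scaled by (1 in)/d, so U_p = 91.23 × 1/2.002 = 45.6 cfs.

U_p ≈ 45.6 cfs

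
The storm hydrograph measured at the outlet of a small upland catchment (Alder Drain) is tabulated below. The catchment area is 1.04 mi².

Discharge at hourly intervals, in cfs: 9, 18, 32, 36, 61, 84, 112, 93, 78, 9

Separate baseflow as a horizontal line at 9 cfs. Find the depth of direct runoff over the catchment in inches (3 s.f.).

d ≈ 0.659 in

Direct runoff: 0.0, 9.0, 23.0, 27.0, 52.0, 75.0, 103.0, 84.0, 69.0, 0.0 cfs; ΣQ_DR = 442.0 cfs.
V = ΣQ_DR · Δt = 442.0 × 3600 s = 1.591 × 10^6 ft³.
Over A = 1.04 mi², depth = V / A = 0.659 in.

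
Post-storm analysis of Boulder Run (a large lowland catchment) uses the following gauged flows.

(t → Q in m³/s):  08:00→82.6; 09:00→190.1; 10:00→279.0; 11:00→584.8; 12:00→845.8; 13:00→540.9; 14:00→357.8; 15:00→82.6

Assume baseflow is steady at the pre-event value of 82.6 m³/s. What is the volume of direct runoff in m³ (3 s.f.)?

V ≈ 8.29 × 10^6 m³

Direct-runoff ordinates (Q − Q_b): 0.0, 107.5, 196.4, 502.2, 763.2, 458.3, 275.2, 0.0 m³/s.
ΣQ_DR = 2303 m³/s.
With Δt = 1 h = 3600 s, V = ΣQ_DR · Δt = 2303 × 3600 = 8.29 × 10^6 m³.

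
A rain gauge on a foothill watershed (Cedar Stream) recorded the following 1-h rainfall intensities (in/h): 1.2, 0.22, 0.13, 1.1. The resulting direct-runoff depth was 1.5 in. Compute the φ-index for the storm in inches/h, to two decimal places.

φ ≈ 0.40 in/h

Only the 2 blocks with intensity above φ contribute runoff: 1.2, 1.1 in/h.
Σ(I−φ)·Δt = d  ⇒  (1.2+1.1 − 2φ)·1 = 1.5
φ = (2.300 − 1.5/1) / 2 = 0.40 in/h.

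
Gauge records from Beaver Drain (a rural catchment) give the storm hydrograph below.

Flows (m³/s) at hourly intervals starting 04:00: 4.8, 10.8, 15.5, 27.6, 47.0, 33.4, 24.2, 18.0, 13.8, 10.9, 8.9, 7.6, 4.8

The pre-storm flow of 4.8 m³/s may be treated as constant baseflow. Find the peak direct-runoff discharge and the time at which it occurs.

Q_p = 42.2 m³/s at t = 08:00

Subtracting baseflow gives direct-runoff ordinates: 0.0, 6.0, 10.7, 22.8, 42.2, 28.6, 19.4, 13.2, 9.0, 6.1, 4.1, 2.8, 0.0 m³/s.
The maximum is 42.2 m³/s, occurring at the reading for t = 08:00.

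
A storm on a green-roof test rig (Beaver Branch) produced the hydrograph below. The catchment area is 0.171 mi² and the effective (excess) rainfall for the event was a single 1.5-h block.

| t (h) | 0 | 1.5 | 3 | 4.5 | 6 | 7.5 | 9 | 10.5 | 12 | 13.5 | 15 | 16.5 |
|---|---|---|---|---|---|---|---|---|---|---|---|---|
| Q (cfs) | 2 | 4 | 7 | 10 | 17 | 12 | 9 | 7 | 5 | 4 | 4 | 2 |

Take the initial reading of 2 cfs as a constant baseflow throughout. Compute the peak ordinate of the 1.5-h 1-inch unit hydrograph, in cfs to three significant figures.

Direct runoff: 0.0, 2.0, 5.0, 8.0, 15.0, 10.0, 7.0, 5.0, 3.0, 2.0, 2.0, 0.0 cfs; ΣQ_DR = 59.00 cfs, peak = 15.0 cfs.
Runoff depth d = ΣQ_DR·Δt / A = 59.00 × 5400 / (0.171 mi²) = 0.8020 in.
The 1-inch UH is the DRH scaled by (1 in)/d, so U_p = 15.0 × 1/0.8020 = 18.7 cfs.

U_p ≈ 18.7 cfs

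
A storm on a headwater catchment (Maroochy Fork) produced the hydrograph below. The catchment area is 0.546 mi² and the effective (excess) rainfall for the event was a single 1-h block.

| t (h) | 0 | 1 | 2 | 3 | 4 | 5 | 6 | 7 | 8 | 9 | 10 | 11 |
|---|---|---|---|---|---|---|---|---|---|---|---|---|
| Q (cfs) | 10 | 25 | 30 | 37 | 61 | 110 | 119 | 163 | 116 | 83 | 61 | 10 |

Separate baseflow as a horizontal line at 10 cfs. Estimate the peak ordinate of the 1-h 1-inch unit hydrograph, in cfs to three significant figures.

Direct runoff: 0.0, 15.0, 20.0, 27.0, 51.0, 100.0, 109.0, 153.0, 106.0, 73.0, 51.0, 0.0 cfs; ΣQ_DR = 705.0 cfs, peak = 153.0 cfs.
Runoff depth d = ΣQ_DR·Δt / A = 705.0 × 3600 / (0.546 mi²) = 2.001 in.
The 1-inch UH is the DRH scaled by (1 in)/d, so U_p = 153.0 × 1/2.001 = 76.5 cfs.

U_p ≈ 76.5 cfs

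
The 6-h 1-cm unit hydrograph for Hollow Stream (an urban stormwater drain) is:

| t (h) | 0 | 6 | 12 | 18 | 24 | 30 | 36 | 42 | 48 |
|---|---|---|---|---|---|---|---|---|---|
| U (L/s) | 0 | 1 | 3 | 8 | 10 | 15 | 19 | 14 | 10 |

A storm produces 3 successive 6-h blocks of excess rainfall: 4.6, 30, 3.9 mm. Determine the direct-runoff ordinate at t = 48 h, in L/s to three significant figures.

Q ≈ 54.0 L/s

By discrete convolution, Q_j = Σ (P_i / 10 mm) · U_{j−i}.
At t = 48 h (j=8): Q = (4.6/10)·10 + (30/10)·14 + (3.9/10)·19 = 54.0 L/s.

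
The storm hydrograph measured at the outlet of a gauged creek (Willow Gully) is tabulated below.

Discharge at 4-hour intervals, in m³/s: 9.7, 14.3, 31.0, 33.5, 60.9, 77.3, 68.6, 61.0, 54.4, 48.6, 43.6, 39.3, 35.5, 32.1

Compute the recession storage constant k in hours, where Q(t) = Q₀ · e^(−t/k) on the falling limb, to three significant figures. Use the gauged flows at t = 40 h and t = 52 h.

k ≈ 39.2 h

On the falling limb, Q drops from 43.6 to 32.1 m³/s between t = 40 h and t = 52 h (Δt = 12 h).
k = −Δt / ln(Q₂/Q₁) = −12 / ln(32.1/43.6) = 39.2 h.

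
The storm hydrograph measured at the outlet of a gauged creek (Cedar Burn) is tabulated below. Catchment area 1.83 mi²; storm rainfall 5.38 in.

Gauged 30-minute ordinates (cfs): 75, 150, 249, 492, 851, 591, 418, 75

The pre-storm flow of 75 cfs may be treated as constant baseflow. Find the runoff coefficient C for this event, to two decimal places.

C ≈ 0.18

ΣQ_DR = 2301 cfs; V = ΣQ_DR·Δt = 4.142 × 10^6 ft³.
Runoff depth d = V / A = 0.9742 in.
C = d / P = 0.9742 / 5.38 = 0.18.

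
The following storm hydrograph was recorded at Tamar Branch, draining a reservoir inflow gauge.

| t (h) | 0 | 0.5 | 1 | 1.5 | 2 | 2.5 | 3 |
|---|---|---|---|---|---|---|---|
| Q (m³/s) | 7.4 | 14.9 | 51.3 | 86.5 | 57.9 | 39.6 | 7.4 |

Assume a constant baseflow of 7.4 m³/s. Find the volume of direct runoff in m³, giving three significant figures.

Direct-runoff ordinates (Q − Q_b): 0.0, 7.5, 43.9, 79.1, 50.5, 32.2, 0.0 m³/s.
ΣQ_DR = 213.2 m³/s.
With Δt = 0.5 h = 1800 s, V = ΣQ_DR · Δt = 213.2 × 1800 = 3.84 × 10^5 m³.

V ≈ 3.84 × 10^5 m³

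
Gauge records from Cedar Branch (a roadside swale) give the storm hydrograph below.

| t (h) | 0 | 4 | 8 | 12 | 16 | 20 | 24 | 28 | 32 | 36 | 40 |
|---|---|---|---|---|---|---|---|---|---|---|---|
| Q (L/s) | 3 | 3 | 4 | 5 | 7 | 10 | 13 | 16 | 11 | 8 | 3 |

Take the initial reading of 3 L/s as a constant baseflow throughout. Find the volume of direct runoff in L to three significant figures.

Direct-runoff ordinates (Q − Q_b): 0.0, 0.0, 1.0, 2.0, 4.0, 7.0, 10.0, 13.0, 8.0, 5.0, 0.0 L/s.
ΣQ_DR = 50.00 L/s.
With Δt = 4 h = 14400 s, V = ΣQ_DR · Δt = 50.00 × 14400 = 7.20 × 10^5 L.

V ≈ 7.20 × 10^5 L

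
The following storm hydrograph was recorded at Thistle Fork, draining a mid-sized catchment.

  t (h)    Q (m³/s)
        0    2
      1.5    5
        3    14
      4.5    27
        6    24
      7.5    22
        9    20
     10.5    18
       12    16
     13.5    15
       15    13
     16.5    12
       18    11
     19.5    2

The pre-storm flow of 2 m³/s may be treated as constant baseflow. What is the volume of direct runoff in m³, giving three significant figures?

V ≈ 9.34 × 10^5 m³

Direct-runoff ordinates (Q − Q_b): 0.0, 3.0, 12.0, 25.0, 22.0, 20.0, 18.0, 16.0, 14.0, 13.0, 11.0, 10.0, 9.0, 0.0 m³/s.
ΣQ_DR = 173.0 m³/s.
With Δt = 1.5 h = 5400 s, V = ΣQ_DR · Δt = 173.0 × 5400 = 9.34 × 10^5 m³.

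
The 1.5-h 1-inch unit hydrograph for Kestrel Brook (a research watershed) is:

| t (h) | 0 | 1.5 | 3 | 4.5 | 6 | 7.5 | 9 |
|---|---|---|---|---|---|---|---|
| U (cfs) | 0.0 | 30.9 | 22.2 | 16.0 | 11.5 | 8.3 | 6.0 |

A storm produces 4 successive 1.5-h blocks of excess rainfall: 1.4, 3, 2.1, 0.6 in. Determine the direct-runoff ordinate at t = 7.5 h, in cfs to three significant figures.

By discrete convolution, Q_j = Σ (P_i / 1 in) · U_{j−i}.
At t = 7.5 h (j=5): Q = (1.4/1)·8.3 + (3/1)·11.5 + (2.1/1)·16.0 + (0.6/1)·22.2 = 93.0 cfs.

Q ≈ 93.0 cfs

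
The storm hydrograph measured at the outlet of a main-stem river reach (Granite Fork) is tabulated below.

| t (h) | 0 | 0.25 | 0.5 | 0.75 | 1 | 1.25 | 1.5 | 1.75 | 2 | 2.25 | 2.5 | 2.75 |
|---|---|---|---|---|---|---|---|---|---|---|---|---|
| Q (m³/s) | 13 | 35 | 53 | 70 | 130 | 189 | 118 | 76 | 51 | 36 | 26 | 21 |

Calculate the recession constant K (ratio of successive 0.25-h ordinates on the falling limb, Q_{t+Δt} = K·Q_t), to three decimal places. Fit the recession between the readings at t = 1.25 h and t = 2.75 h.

K ≈ 0.693

Using the recession-limb readings at t = 1.25 h and t = 2.75 h: Q falls from 189 to 21 m³/s over 6 intervals.
K = (Q₂/Q₁)^(1/6) = (21/189)^(1/6) = 0.693.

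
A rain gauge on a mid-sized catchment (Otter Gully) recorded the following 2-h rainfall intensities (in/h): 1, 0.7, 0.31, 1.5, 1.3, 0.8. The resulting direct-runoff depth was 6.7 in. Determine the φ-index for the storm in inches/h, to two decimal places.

φ ≈ 0.39 in/h

Only the 5 blocks with intensity above φ contribute runoff: 1, 0.7, 1.5, 1.3, 0.8 in/h.
Σ(I−φ)·Δt = d  ⇒  (1+0.7+1.5+1.3+0.8 − 5φ)·2 = 6.7
φ = (5.300 − 6.7/2) / 5 = 0.39 in/h.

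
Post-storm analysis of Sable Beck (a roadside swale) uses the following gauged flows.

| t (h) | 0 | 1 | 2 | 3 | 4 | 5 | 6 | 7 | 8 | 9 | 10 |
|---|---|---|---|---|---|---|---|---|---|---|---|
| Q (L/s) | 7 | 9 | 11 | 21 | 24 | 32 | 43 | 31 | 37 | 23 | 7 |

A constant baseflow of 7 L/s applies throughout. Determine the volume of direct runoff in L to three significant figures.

V ≈ 6.05 × 10^5 L

Direct-runoff ordinates (Q − Q_b): 0.0, 2.0, 4.0, 14.0, 17.0, 25.0, 36.0, 24.0, 30.0, 16.0, 0.0 L/s.
ΣQ_DR = 168.0 L/s.
With Δt = 1 h = 3600 s, V = ΣQ_DR · Δt = 168.0 × 3600 = 6.05 × 10^5 L.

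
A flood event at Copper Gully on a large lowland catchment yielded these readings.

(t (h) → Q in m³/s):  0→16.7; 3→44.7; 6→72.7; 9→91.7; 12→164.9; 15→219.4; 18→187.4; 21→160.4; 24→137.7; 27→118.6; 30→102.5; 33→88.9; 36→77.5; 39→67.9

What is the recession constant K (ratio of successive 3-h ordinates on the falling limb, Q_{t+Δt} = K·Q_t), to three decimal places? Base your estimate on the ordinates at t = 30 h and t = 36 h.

Using the recession-limb readings at t = 30 h and t = 36 h: Q falls from 102.5 to 77.5 m³/s over 2 intervals.
K = (Q₂/Q₁)^(1/2) = (77.5/102.5)^(1/2) = 0.870.

K ≈ 0.870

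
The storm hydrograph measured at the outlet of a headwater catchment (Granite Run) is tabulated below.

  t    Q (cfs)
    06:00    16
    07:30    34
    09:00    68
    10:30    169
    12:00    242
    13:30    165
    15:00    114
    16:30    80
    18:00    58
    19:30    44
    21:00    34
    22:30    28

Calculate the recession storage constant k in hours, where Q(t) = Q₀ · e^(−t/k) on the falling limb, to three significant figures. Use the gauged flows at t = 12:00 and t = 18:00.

On the falling limb, Q drops from 242 to 58 cfs between t = 12:00 and t = 18:00 (Δt = 6 h).
k = −Δt / ln(Q₂/Q₁) = −6 / ln(58/242) = 4.20 h.

k ≈ 4.20 h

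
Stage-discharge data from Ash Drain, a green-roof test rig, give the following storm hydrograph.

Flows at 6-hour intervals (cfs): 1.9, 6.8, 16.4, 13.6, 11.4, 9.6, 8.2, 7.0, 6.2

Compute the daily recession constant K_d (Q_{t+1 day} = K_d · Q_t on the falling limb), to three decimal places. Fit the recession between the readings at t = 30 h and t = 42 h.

Between t = 30 h and t = 42 h the flow falls from 9.6 to 7.0 cfs over 2×6 h = 12 h.
Per-interval ratio K = (7.0/9.6)^(1/2) = 0.8539; K_d = K^(24/6) = 0.532.

K_d ≈ 0.532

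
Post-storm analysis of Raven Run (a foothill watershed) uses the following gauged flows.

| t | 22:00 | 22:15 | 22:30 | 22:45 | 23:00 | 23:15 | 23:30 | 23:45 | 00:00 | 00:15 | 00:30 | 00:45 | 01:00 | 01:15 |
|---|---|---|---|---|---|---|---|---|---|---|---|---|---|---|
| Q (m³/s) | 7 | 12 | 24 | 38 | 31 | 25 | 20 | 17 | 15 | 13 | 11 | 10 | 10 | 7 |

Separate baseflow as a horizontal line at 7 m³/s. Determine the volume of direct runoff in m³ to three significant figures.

V ≈ 1.28 × 10^5 m³

Direct-runoff ordinates (Q − Q_b): 0.0, 5.0, 17.0, 31.0, 24.0, 18.0, 13.0, 10.0, 8.0, 6.0, 4.0, 3.0, 3.0, 0.0 m³/s.
ΣQ_DR = 142.0 m³/s.
With Δt = 0.25 h = 900 s, V = ΣQ_DR · Δt = 142.0 × 900 = 1.28 × 10^5 m³.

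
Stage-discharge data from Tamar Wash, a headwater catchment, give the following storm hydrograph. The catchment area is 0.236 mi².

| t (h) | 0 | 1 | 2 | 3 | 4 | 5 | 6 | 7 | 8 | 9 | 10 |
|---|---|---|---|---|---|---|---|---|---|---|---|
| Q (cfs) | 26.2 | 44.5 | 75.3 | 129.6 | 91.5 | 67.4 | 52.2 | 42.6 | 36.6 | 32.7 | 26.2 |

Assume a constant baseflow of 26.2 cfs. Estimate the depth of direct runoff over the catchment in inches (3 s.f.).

Direct runoff: 0.0, 18.3, 49.1, 103.4, 65.3, 41.2, 26.0, 16.4, 10.4, 6.5, 0.0 cfs; ΣQ_DR = 336.6 cfs.
V = ΣQ_DR · Δt = 336.6 × 3600 s = 1.212 × 10^6 ft³.
Over A = 0.236 mi², depth = V / A = 2.21 in.

d ≈ 2.21 in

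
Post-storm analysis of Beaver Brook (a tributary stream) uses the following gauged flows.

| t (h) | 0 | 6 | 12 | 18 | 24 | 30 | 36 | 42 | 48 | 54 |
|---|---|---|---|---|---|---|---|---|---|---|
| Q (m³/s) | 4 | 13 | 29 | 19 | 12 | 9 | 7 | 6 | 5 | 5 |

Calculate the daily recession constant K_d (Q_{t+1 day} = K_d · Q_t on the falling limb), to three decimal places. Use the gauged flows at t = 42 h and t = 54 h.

K_d ≈ 0.694

Between t = 42 h and t = 54 h the flow falls from 6 to 5 m³/s over 2×6 h = 12 h.
Per-interval ratio K = (5/6)^(1/2) = 0.9129; K_d = K^(24/6) = 0.694.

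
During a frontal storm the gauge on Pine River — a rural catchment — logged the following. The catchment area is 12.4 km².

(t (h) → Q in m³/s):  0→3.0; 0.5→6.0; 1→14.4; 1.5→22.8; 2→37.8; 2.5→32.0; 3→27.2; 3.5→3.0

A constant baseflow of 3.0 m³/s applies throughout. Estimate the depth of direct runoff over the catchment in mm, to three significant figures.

d ≈ 17.7 mm

Direct runoff: 0.0, 3.0, 11.4, 19.8, 34.8, 29.0, 24.2, 0.0 m³/s; ΣQ_DR = 122.2 m³/s.
V = ΣQ_DR · Δt = 122.2 × 1800 s = 2.200 × 10^5 m³.
Over A = 12.4 km², depth = V / A = 17.7 mm.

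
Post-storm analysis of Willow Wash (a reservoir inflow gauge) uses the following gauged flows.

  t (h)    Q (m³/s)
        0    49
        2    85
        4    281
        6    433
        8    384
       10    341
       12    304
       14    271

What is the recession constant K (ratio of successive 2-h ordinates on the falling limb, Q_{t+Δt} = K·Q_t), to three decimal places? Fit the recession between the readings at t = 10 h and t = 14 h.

Using the recession-limb readings at t = 10 h and t = 14 h: Q falls from 341 to 271 m³/s over 2 intervals.
K = (Q₂/Q₁)^(1/2) = (271/341)^(1/2) = 0.891.

K ≈ 0.891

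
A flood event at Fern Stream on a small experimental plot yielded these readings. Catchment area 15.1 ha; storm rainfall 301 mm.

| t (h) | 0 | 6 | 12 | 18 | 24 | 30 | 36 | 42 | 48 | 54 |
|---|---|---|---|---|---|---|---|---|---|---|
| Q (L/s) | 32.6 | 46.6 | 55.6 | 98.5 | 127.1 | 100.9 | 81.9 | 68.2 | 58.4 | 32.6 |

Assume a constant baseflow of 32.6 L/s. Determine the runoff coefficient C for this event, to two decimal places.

C ≈ 0.18

ΣQ_DR = 376.4 L/s; V = ΣQ_DR·Δt = 8.130 × 10^6 L.
Runoff depth d = V / A = 53.84 mm.
C = d / P = 53.84 / 301 = 0.18.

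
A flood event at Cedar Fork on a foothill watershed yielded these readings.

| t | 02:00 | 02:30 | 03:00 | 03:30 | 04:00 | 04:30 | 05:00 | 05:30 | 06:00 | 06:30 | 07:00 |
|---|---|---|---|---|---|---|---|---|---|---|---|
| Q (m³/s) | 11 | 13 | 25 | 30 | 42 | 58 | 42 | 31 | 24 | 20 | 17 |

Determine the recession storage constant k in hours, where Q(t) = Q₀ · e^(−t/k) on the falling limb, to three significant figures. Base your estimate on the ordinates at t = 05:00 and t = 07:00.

k ≈ 2.21 h

On the falling limb, Q drops from 42 to 17 m³/s between t = 05:00 and t = 07:00 (Δt = 2 h).
k = −Δt / ln(Q₂/Q₁) = −2 / ln(17/42) = 2.21 h.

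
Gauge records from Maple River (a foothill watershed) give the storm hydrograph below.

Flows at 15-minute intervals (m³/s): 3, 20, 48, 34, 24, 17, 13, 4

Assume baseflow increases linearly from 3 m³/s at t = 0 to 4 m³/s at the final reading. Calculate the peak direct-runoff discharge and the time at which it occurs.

Q_p = 44.71 m³/s at t = 0.5 h

Subtracting baseflow gives direct-runoff ordinates: 0.00, 16.86, 44.71, 30.57, 20.43, 13.29, 9.14, 0.00 m³/s.
The maximum is 44.71 m³/s, occurring at the reading for t = 0.5 h.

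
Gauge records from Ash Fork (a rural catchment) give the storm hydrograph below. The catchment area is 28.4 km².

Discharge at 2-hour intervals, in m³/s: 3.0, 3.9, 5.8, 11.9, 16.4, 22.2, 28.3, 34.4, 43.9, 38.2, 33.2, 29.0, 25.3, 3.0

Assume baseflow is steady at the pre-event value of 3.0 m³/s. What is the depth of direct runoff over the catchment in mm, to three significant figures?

d ≈ 65.0 mm

Direct runoff: 0.0, 0.9, 2.8, 8.9, 13.4, 19.2, 25.3, 31.4, 40.9, 35.2, 30.2, 26.0, 22.3, 0.0 m³/s; ΣQ_DR = 256.5 m³/s.
V = ΣQ_DR · Δt = 256.5 × 7200 s = 1.847 × 10^6 m³.
Over A = 28.4 km², depth = V / A = 65.0 mm.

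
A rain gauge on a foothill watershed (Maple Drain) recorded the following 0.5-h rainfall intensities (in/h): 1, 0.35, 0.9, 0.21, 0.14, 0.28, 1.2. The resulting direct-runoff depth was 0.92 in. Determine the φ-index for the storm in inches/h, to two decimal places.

Only the 3 blocks with intensity above φ contribute runoff: 1, 0.9, 1.2 in/h.
Σ(I−φ)·Δt = d  ⇒  (1+0.9+1.2 − 3φ)·0.5 = 0.92
φ = (3.100 − 0.92/0.5) / 3 = 0.42 in/h.

φ ≈ 0.42 in/h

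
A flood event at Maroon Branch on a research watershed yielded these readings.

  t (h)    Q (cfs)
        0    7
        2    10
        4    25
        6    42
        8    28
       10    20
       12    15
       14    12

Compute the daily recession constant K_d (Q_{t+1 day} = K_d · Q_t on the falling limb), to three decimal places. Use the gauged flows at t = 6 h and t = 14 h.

Between t = 6 h and t = 14 h the flow falls from 42 to 12 cfs over 4×2 h = 8 h.
Per-interval ratio K = (12/42)^(1/4) = 0.7311; K_d = K^(24/2) = 0.023.

K_d ≈ 0.023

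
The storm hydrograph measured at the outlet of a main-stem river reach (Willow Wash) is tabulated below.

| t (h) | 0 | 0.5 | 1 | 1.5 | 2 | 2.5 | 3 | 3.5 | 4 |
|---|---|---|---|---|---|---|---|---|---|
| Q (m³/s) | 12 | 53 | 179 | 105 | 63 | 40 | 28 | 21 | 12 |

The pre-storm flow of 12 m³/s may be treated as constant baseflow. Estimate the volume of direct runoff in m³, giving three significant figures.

Direct-runoff ordinates (Q − Q_b): 0.0, 41.0, 167.0, 93.0, 51.0, 28.0, 16.0, 9.0, 0.0 m³/s.
ΣQ_DR = 405.0 m³/s.
With Δt = 0.5 h = 1800 s, V = ΣQ_DR · Δt = 405.0 × 1800 = 7.29 × 10^5 m³.

V ≈ 7.29 × 10^5 m³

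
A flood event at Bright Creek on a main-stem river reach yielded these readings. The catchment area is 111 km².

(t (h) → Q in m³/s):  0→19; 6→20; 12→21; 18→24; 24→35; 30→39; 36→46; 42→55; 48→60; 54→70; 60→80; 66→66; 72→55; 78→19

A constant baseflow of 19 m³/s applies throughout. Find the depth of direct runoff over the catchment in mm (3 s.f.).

d ≈ 66.7 mm

Direct runoff: 0.0, 1.0, 2.0, 5.0, 16.0, 20.0, 27.0, 36.0, 41.0, 51.0, 61.0, 47.0, 36.0, 0.0 m³/s; ΣQ_DR = 343.0 m³/s.
V = ΣQ_DR · Δt = 343.0 × 21600 s = 7.409 × 10^6 m³.
Over A = 111 km², depth = V / A = 66.7 mm.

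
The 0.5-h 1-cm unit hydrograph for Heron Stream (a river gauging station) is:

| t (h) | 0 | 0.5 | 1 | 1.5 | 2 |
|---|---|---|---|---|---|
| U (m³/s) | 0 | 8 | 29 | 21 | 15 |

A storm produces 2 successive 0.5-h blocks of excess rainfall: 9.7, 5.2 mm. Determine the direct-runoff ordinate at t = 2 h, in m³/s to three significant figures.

Q ≈ 25.5 m³/s

By discrete convolution, Q_j = Σ (P_i / 10 mm) · U_{j−i}.
At t = 2 h (j=4): Q = (9.7/10)·15 + (5.2/10)·21 = 25.5 m³/s.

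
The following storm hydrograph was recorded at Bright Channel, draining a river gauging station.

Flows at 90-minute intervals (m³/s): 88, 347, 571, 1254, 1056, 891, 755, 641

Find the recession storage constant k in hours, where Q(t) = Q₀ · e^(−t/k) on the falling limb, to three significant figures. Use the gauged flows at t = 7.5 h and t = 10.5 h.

k ≈ 9.11 h

On the falling limb, Q drops from 891 to 641 m³/s between t = 7.5 h and t = 10.5 h (Δt = 3 h).
k = −Δt / ln(Q₂/Q₁) = −3 / ln(641/891) = 9.11 h.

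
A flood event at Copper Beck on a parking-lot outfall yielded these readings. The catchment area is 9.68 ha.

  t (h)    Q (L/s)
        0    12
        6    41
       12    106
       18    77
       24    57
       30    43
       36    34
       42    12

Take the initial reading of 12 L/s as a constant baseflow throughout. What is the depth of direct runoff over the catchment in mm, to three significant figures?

d ≈ 63.8 mm

Direct runoff: 0.0, 29.0, 94.0, 65.0, 45.0, 31.0, 22.0, 0.0 L/s; ΣQ_DR = 286.0 L/s.
V = ΣQ_DR · Δt = 286.0 × 21600 s = 6.178 × 10^6 L.
Over A = 9.68 ha, depth = V / A = 63.8 mm.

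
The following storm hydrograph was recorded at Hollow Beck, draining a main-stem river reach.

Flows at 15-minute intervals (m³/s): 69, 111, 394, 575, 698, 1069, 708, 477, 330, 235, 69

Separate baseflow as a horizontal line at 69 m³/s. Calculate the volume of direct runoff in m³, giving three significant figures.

V ≈ 3.58 × 10^6 m³

Direct-runoff ordinates (Q − Q_b): 0.0, 42.0, 325.0, 506.0, 629.0, 1000.0, 639.0, 408.0, 261.0, 166.0, 0.0 m³/s.
ΣQ_DR = 3976 m³/s.
With Δt = 0.25 h = 900 s, V = ΣQ_DR · Δt = 3976 × 900 = 3.58 × 10^6 m³.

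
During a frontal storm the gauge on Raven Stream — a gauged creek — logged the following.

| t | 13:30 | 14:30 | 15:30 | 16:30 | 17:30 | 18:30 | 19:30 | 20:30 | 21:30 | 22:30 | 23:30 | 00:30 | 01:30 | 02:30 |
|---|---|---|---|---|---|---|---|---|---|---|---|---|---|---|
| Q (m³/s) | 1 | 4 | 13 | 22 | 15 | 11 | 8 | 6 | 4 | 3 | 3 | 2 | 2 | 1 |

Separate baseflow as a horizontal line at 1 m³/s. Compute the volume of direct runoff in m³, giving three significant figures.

V ≈ 2.92 × 10^5 m³

Direct-runoff ordinates (Q − Q_b): 0.0, 3.0, 12.0, 21.0, 14.0, 10.0, 7.0, 5.0, 3.0, 2.0, 2.0, 1.0, 1.0, 0.0 m³/s.
ΣQ_DR = 81.00 m³/s.
With Δt = 1 h = 3600 s, V = ΣQ_DR · Δt = 81.00 × 3600 = 2.92 × 10^5 m³.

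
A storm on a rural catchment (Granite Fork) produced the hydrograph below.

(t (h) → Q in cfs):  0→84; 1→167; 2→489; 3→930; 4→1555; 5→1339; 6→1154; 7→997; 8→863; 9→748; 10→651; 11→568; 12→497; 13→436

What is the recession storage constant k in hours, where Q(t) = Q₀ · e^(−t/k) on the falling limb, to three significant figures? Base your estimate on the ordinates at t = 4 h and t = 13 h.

On the falling limb, Q drops from 1555 to 436 cfs between t = 4 h and t = 13 h (Δt = 9 h).
k = −Δt / ln(Q₂/Q₁) = −9 / ln(436/1555) = 7.08 h.

k ≈ 7.08 h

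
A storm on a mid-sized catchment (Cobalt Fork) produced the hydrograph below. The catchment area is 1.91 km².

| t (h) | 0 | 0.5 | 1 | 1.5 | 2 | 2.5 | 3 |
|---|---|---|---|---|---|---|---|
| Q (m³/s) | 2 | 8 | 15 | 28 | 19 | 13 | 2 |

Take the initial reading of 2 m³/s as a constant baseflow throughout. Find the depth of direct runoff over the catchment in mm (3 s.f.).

Direct runoff: 0.0, 6.0, 13.0, 26.0, 17.0, 11.0, 0.0 m³/s; ΣQ_DR = 73.00 m³/s.
V = ΣQ_DR · Δt = 73.00 × 1800 s = 1.314 × 10^5 m³.
Over A = 1.91 km², depth = V / A = 68.8 mm.

d ≈ 68.8 mm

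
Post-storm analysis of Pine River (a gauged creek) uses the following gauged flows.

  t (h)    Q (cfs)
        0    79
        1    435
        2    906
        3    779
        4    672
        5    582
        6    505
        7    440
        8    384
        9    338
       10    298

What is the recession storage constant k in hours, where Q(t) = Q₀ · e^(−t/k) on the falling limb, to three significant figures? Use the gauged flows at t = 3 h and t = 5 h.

k ≈ 6.86 h

On the falling limb, Q drops from 779 to 582 cfs between t = 3 h and t = 5 h (Δt = 2 h).
k = −Δt / ln(Q₂/Q₁) = −2 / ln(582/779) = 6.86 h.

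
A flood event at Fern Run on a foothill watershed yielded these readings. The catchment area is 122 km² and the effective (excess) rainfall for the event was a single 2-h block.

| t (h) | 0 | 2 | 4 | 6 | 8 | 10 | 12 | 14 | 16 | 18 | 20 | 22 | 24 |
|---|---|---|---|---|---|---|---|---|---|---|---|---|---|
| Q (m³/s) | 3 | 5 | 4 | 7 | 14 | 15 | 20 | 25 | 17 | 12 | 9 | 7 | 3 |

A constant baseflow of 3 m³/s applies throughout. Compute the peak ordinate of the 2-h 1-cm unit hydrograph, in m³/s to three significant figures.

U_p ≈ 36.5 m³/s

Direct runoff: 0.0, 2.0, 1.0, 4.0, 11.0, 12.0, 17.0, 22.0, 14.0, 9.0, 6.0, 4.0, 0.0 m³/s; ΣQ_DR = 102.0 m³/s, peak = 22.0 m³/s.
Runoff depth d = ΣQ_DR·Δt / A = 102.0 × 7200 / (122 km²) = 6.020 mm.
The 1-cm UH is the DRH scaled by (10 mm)/d, so U_p = 22.0 × 10/6.020 = 36.5 m³/s.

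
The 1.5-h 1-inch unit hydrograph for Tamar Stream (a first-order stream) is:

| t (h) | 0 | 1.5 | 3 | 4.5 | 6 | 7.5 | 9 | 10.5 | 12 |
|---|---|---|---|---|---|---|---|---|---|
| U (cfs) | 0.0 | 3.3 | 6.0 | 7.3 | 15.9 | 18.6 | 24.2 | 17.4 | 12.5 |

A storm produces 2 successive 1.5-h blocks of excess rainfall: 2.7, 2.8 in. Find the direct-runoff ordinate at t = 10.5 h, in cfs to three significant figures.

Q ≈ 115 cfs

By discrete convolution, Q_j = Σ (P_i / 1 in) · U_{j−i}.
At t = 10.5 h (j=7): Q = (2.7/1)·17.4 + (2.8/1)·24.2 = 115 cfs.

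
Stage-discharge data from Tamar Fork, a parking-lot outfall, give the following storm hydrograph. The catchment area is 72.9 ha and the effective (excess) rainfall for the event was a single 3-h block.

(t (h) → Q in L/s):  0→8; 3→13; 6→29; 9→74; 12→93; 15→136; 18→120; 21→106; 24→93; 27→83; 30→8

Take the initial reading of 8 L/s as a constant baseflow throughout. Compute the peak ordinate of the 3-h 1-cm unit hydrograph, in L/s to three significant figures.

U_p ≈ 128 L/s

Direct runoff: 0.0, 5.0, 21.0, 66.0, 85.0, 128.0, 112.0, 98.0, 85.0, 75.0, 0.0 L/s; ΣQ_DR = 675.0 L/s, peak = 128.0 L/s.
Runoff depth d = ΣQ_DR·Δt / A = 675.0 × 10800 / (72.9 ha) = 10.00 mm.
The 1-cm UH is the DRH scaled by (10 mm)/d, so U_p = 128.0 × 10/10.00 = 128 L/s.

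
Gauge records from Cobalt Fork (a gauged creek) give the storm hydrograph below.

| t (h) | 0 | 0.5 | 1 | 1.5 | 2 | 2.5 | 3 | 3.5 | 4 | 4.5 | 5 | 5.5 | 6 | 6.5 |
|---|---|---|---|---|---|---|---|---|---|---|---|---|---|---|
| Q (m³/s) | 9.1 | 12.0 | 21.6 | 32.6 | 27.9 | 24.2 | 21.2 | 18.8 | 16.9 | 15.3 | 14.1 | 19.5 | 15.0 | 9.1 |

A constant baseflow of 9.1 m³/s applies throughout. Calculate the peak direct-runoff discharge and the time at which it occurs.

Subtracting baseflow gives direct-runoff ordinates: 0.0, 2.9, 12.5, 23.5, 18.8, 15.1, 12.1, 9.7, 7.8, 6.2, 5.0, 10.4, 5.9, 0.0 m³/s.
The maximum is 23.5 m³/s, occurring at the reading for t = 1.5 h.

Q_p = 23.5 m³/s at t = 1.5 h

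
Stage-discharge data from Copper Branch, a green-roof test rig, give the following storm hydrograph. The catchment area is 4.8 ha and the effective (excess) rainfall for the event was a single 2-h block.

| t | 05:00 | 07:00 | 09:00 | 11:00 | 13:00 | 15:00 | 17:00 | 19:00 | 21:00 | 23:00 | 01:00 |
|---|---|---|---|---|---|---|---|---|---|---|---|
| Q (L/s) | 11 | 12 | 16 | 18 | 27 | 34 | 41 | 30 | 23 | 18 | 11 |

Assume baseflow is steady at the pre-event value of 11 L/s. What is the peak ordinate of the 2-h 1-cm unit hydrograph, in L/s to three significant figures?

Direct runoff: 0.0, 1.0, 5.0, 7.0, 16.0, 23.0, 30.0, 19.0, 12.0, 7.0, 0.0 L/s; ΣQ_DR = 120.0 L/s, peak = 30.0 L/s.
Runoff depth d = ΣQ_DR·Δt / A = 120.0 × 7200 / (4.8 ha) = 18.00 mm.
The 1-cm UH is the DRH scaled by (10 mm)/d, so U_p = 30.0 × 10/18.00 = 16.7 L/s.

U_p ≈ 16.7 L/s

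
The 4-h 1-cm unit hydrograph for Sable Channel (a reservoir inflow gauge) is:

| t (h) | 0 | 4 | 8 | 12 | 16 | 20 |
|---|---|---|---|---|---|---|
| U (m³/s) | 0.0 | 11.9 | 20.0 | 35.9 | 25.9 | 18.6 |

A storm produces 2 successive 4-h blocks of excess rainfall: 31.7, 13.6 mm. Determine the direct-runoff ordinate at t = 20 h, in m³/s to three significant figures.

Q ≈ 94.2 m³/s

By discrete convolution, Q_j = Σ (P_i / 10 mm) · U_{j−i}.
At t = 20 h (j=5): Q = (31.7/10)·18.6 + (13.6/10)·25.9 = 94.2 m³/s.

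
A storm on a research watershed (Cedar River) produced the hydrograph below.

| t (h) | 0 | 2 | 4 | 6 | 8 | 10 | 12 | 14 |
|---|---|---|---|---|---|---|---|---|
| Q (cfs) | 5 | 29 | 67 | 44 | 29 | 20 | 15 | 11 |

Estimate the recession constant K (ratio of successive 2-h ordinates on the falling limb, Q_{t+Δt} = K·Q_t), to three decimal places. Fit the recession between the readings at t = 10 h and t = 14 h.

Using the recession-limb readings at t = 10 h and t = 14 h: Q falls from 20 to 11 cfs over 2 intervals.
K = (Q₂/Q₁)^(1/2) = (11/20)^(1/2) = 0.742.

K ≈ 0.742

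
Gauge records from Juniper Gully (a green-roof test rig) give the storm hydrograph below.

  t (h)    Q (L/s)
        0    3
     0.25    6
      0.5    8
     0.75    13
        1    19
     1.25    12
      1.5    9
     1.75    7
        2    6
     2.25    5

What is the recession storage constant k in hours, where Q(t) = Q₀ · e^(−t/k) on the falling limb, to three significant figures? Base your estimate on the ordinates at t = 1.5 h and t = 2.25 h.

On the falling limb, Q drops from 9 to 5 L/s between t = 1.5 h and t = 2.25 h (Δt = 0.75 h).
k = −Δt / ln(Q₂/Q₁) = −0.75 / ln(5/9) = 1.28 h.

k ≈ 1.28 h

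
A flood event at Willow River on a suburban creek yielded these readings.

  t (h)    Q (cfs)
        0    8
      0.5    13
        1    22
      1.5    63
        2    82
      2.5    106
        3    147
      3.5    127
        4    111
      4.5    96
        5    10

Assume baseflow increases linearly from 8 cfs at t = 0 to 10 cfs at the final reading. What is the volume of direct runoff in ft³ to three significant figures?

Direct-runoff ordinates (Q − Q_b): 0.00, 4.80, 13.60, 54.40, 73.20, 97.00, 137.80, 117.60, 101.40, 86.20, 0.00 cfs.
ΣQ_DR = 686.0 cfs.
With Δt = 0.5 h = 1800 s, V = ΣQ_DR · Δt = 686.0 × 1800 = 1.23 × 10^6 ft³.

V ≈ 1.23 × 10^6 ft³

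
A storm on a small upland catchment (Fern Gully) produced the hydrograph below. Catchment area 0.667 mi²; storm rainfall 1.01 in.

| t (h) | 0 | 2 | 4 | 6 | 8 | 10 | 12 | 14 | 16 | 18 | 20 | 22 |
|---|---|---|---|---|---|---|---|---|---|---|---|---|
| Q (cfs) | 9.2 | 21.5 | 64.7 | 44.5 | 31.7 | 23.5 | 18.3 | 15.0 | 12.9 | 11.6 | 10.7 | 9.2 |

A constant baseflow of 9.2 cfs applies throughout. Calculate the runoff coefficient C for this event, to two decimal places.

ΣQ_DR = 162.4 cfs; V = ΣQ_DR·Δt = 1.169 × 10^6 ft³.
Runoff depth d = V / A = 0.7546 in.
C = d / P = 0.7546 / 1.01 = 0.75.

C ≈ 0.75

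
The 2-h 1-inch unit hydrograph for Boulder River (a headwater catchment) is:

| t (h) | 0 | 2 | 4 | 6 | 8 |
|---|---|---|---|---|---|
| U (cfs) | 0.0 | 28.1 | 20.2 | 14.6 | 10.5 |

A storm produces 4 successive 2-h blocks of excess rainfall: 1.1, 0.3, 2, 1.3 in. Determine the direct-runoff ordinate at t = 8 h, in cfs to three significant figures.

Q ≈ 92.9 cfs

By discrete convolution, Q_j = Σ (P_i / 1 in) · U_{j−i}.
At t = 8 h (j=4): Q = (1.1/1)·10.5 + (0.3/1)·14.6 + (2/1)·20.2 + (1.3/1)·28.1 = 92.9 cfs.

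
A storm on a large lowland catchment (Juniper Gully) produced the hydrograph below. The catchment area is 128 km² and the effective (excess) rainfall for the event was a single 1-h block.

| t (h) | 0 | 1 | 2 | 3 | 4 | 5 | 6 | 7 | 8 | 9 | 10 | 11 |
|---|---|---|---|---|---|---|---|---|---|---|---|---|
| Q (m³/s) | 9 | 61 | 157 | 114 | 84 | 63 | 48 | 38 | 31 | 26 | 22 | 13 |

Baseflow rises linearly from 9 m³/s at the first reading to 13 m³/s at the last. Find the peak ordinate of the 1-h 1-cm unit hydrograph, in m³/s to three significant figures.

U_p ≈ 98.1 m³/s

Direct runoff: 0.00, 51.64, 147.27, 103.91, 73.55, 52.18, 36.82, 26.45, 19.09, 13.73, 9.36, 0.00 m³/s; ΣQ_DR = 534.0 m³/s, peak = 147.27 m³/s.
Runoff depth d = ΣQ_DR·Δt / A = 534.0 × 3600 / (128 km²) = 15.02 mm.
The 1-cm UH is the DRH scaled by (10 mm)/d, so U_p = 147.27 × 10/15.02 = 98.1 m³/s.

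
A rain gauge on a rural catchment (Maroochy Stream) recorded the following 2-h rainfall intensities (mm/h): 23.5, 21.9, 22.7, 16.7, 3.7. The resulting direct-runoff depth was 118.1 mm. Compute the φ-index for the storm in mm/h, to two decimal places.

φ ≈ 6.44 mm/h

Only the 4 blocks with intensity above φ contribute runoff: 23.5, 21.9, 22.7, 16.7 mm/h.
Σ(I−φ)·Δt = d  ⇒  (23.5+21.9+22.7+16.7 − 4φ)·2 = 118.1
φ = (84.80 − 118.1/2) / 4 = 6.44 mm/h.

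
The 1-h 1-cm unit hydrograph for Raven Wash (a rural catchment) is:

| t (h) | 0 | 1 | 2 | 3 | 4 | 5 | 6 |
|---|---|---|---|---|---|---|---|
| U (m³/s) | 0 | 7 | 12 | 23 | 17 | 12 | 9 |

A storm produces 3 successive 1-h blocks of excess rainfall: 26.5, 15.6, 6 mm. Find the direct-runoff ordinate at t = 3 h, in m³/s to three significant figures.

Q ≈ 83.9 m³/s

By discrete convolution, Q_j = Σ (P_i / 10 mm) · U_{j−i}.
At t = 3 h (j=3): Q = (26.5/10)·23 + (15.6/10)·12 + (6/10)·7 = 83.9 m³/s.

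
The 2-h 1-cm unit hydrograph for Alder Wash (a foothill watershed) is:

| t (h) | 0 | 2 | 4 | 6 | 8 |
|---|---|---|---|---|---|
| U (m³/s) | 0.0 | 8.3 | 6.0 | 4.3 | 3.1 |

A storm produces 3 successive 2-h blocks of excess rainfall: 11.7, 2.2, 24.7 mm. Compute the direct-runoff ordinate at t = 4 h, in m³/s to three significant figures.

By discrete convolution, Q_j = Σ (P_i / 10 mm) · U_{j−i}.
At t = 4 h (j=2): Q = (11.7/10)·6.0 + (2.2/10)·8.3 + (24.7/10)·0.0 = 8.85 m³/s.

Q ≈ 8.85 m³/s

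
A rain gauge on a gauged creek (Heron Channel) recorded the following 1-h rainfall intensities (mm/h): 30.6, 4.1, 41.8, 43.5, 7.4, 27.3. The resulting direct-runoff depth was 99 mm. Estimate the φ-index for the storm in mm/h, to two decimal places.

φ ≈ 11.05 mm/h

Only the 4 blocks with intensity above φ contribute runoff: 30.6, 41.8, 43.5, 27.3 mm/h.
Σ(I−φ)·Δt = d  ⇒  (30.6+41.8+43.5+27.3 − 4φ)·1 = 99
φ = (143.2 − 99/1) / 4 = 11.05 mm/h.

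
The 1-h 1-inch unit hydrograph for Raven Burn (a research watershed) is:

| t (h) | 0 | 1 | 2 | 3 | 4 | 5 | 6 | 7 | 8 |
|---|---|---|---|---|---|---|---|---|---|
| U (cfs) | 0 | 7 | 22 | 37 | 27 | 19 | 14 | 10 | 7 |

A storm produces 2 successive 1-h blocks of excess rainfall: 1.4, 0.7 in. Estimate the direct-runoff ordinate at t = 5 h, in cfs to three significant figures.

Q ≈ 45.5 cfs

By discrete convolution, Q_j = Σ (P_i / 1 in) · U_{j−i}.
At t = 5 h (j=5): Q = (1.4/1)·19 + (0.7/1)·27 = 45.5 cfs.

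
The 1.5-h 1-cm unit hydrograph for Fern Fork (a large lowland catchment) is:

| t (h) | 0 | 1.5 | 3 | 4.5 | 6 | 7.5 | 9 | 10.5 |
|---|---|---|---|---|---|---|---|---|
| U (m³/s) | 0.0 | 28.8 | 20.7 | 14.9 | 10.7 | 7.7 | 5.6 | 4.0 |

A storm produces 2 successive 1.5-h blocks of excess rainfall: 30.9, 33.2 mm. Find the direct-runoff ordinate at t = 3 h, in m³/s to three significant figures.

By discrete convolution, Q_j = Σ (P_i / 10 mm) · U_{j−i}.
At t = 3 h (j=2): Q = (30.9/10)·20.7 + (33.2/10)·28.8 = 160 m³/s.

Q ≈ 160 m³/s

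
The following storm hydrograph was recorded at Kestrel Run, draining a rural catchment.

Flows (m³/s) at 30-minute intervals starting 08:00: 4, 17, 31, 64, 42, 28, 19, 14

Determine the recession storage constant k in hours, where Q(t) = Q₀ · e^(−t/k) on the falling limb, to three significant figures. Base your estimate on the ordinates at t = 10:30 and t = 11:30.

k ≈ 1.44 h

On the falling limb, Q drops from 28 to 14 m³/s between t = 10:30 and t = 11:30 (Δt = 1 h).
k = −Δt / ln(Q₂/Q₁) = −1 / ln(14/28) = 1.44 h.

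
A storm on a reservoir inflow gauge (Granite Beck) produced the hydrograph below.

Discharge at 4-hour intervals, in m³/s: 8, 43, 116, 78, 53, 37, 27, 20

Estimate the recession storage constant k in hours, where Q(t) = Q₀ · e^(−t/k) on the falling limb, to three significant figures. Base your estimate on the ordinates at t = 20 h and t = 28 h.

k ≈ 13.0 h

On the falling limb, Q drops from 37 to 20 m³/s between t = 20 h and t = 28 h (Δt = 8 h).
k = −Δt / ln(Q₂/Q₁) = −8 / ln(20/37) = 13.0 h.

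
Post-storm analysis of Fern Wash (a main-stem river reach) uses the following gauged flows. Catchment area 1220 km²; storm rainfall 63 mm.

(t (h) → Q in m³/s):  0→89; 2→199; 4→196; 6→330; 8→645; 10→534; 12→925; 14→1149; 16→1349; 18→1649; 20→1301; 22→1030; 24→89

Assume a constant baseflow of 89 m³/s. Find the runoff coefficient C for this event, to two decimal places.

ΣQ_DR = 8328 m³/s; V = ΣQ_DR·Δt = 5.996 × 10^7 m³.
Runoff depth d = V / A = 49.15 mm.
C = d / P = 49.15 / 63 = 0.78.

C ≈ 0.78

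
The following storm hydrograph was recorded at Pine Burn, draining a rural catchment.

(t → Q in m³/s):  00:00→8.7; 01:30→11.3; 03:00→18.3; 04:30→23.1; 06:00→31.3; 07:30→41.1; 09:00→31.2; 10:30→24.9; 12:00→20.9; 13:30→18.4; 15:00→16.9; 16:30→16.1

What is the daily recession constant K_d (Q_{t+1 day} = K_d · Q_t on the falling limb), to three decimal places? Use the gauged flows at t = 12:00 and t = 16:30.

Between t = 12:00 and t = 16:30 the flow falls from 20.9 to 16.1 m³/s over 3×1.5 h = 4.5 h.
Per-interval ratio K = (16.1/20.9)^(1/3) = 0.9167; K_d = K^(24/1.5) = 0.249.

K_d ≈ 0.249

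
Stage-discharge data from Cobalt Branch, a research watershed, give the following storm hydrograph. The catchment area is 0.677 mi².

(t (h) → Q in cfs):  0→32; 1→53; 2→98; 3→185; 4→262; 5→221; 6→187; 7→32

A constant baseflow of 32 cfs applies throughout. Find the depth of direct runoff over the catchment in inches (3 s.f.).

d ≈ 1.86 in

Direct runoff: 0.0, 21.0, 66.0, 153.0, 230.0, 189.0, 155.0, 0.0 cfs; ΣQ_DR = 814.0 cfs.
V = ΣQ_DR · Δt = 814.0 × 3600 s = 2.930 × 10^6 ft³.
Over A = 0.677 mi², depth = V / A = 1.86 in.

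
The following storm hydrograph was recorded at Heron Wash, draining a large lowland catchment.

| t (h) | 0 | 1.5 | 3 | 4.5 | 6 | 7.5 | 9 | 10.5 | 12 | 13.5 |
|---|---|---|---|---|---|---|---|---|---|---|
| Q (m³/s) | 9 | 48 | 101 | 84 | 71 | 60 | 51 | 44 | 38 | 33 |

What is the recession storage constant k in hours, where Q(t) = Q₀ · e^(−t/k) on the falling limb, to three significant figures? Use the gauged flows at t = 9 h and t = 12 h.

k ≈ 10.2 h

On the falling limb, Q drops from 51 to 38 m³/s between t = 9 h and t = 12 h (Δt = 3 h).
k = −Δt / ln(Q₂/Q₁) = −3 / ln(38/51) = 10.2 h.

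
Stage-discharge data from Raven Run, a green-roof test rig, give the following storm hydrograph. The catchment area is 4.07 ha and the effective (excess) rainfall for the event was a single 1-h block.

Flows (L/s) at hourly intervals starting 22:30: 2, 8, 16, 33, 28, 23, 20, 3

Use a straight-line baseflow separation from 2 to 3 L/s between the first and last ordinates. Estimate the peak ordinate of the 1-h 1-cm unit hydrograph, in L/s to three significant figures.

U_p ≈ 30.6 L/s

Direct runoff: 0.00, 5.86, 13.71, 30.57, 25.43, 20.29, 17.14, 0.00 L/s; ΣQ_DR = 113.0 L/s, peak = 30.57 L/s.
Runoff depth d = ΣQ_DR·Δt / A = 113.0 × 3600 / (4.07 ha) = 9.995 mm.
The 1-cm UH is the DRH scaled by (10 mm)/d, so U_p = 30.57 × 10/9.995 = 30.6 L/s.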